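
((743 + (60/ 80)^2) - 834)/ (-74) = 1447/ 1184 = 1.22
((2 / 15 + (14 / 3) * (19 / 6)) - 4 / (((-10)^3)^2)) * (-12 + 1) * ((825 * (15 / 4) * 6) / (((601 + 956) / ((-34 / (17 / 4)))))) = 4059548911 / 259500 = 15643.73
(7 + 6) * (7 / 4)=91 / 4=22.75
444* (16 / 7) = 1014.86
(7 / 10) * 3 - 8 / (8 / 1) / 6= 1.93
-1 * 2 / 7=-2 / 7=-0.29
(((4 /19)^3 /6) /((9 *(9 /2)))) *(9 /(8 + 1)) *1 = 64 /1666737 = 0.00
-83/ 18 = -4.61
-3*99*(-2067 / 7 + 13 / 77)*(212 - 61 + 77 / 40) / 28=938268279 / 1960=478708.31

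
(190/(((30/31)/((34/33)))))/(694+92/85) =851105/2924559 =0.29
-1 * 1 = -1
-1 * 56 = -56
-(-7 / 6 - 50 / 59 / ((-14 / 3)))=0.99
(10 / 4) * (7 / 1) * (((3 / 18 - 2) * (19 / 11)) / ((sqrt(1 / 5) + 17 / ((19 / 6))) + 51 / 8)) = -75178250 / 15908021 + 3841040 * sqrt(5) / 47724063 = -4.55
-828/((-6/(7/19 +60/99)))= 28106/209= 134.48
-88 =-88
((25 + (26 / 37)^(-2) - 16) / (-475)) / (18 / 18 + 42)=-7453 / 13807300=-0.00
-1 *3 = -3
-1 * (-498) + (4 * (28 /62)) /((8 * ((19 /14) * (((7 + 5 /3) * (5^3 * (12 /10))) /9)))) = 190659741 /382850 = 498.00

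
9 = 9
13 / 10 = 1.30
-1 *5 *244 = -1220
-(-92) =92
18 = 18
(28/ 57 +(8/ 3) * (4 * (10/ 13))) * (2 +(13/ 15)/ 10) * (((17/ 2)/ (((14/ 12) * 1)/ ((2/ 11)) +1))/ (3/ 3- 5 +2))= -5714754/ 549575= -10.40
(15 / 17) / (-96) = -5 / 544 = -0.01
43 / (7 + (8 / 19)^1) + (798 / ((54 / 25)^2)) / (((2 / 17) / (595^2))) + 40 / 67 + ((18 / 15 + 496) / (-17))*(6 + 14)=26781543617459525 / 52034076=514692403.06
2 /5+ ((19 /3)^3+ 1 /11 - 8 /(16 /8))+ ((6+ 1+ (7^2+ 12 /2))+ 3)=468559 /1485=315.53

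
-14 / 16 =-7 / 8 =-0.88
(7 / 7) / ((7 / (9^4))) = 937.29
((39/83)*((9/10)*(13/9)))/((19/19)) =507/830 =0.61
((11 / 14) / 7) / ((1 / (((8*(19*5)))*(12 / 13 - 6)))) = -275880 / 637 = -433.09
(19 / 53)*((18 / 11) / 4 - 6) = -2337 / 1166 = -2.00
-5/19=-0.26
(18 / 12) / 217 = 3 / 434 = 0.01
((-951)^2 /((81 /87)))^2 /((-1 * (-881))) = 8492450900761 /7929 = 1071062038.18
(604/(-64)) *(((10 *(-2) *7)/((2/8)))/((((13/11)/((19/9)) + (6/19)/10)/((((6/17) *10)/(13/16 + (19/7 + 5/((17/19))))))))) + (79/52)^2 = 257491096141/74362704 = 3462.64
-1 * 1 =-1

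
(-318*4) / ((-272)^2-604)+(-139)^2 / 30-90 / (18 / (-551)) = 124709897 / 36690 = 3399.02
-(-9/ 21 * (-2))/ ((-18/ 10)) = 10/ 21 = 0.48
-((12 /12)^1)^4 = -1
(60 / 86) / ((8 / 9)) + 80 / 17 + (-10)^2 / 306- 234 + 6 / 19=-113934235 / 500004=-227.87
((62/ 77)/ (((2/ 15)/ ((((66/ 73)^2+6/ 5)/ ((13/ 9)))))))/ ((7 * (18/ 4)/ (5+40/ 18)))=1.93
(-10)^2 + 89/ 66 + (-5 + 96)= 12695/ 66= 192.35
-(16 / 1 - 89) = 73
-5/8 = -0.62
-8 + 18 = 10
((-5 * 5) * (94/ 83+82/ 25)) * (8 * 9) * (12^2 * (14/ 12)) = -110750976/ 83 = -1334349.11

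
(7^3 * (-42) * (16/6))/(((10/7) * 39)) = -134456/195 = -689.52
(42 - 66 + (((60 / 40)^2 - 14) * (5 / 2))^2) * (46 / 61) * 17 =20992399 / 1952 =10754.30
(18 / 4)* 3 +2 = 31 / 2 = 15.50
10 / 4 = 5 / 2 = 2.50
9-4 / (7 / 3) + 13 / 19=1060 / 133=7.97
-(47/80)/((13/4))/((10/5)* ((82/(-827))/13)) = 38869/3280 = 11.85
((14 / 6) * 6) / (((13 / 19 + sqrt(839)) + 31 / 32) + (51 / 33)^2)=0.42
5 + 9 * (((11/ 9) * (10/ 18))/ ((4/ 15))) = 335/ 12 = 27.92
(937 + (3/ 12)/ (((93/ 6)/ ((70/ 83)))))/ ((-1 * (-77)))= 219176/ 18011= 12.17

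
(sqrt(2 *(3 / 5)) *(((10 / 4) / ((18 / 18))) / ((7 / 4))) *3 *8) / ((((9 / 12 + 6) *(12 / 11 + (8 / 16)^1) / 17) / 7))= 23936 *sqrt(30) / 315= 416.20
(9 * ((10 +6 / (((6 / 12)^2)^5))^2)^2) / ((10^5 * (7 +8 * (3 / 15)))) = 806775115941369 / 53750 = 15009769598.91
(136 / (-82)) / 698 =-34 / 14309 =-0.00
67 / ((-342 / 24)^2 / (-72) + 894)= 8576 / 114071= 0.08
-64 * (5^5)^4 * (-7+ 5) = 12207031250000000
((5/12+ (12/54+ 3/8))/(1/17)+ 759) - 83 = 49913/72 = 693.24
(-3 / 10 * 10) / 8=-3 / 8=-0.38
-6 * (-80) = 480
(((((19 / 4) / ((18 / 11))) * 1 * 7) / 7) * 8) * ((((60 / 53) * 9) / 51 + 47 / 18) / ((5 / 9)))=9527683 / 81090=117.50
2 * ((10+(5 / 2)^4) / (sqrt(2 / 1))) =69.38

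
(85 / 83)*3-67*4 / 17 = -12.69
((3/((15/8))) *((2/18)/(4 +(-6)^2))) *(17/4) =17/900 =0.02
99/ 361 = 0.27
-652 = -652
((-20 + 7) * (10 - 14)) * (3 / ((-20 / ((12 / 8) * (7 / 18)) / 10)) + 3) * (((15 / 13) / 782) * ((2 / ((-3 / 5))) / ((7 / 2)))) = -25 / 161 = -0.16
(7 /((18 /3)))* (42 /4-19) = -119 /12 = -9.92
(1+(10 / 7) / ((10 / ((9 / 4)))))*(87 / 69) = 1073 / 644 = 1.67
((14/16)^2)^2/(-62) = -2401/253952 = -0.01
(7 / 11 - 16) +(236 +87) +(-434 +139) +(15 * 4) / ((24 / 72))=2119 / 11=192.64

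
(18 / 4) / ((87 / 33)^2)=0.65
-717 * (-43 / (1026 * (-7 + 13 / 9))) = -10277 / 1900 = -5.41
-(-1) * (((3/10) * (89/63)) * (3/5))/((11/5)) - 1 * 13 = -9921/770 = -12.88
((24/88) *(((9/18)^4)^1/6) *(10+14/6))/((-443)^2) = 37/207238944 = 0.00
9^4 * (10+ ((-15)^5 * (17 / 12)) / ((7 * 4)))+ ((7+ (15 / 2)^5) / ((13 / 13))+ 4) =-56445591521 / 224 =-251989247.86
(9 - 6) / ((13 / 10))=30 / 13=2.31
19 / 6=3.17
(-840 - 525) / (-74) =1365 / 74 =18.45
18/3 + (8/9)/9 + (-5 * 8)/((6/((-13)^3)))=1186874/81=14652.77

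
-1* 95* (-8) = 760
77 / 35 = 11 / 5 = 2.20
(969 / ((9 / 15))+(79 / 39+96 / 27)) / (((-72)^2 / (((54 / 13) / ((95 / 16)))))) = 94804 / 433485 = 0.22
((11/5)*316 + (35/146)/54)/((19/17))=465884303/748980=622.03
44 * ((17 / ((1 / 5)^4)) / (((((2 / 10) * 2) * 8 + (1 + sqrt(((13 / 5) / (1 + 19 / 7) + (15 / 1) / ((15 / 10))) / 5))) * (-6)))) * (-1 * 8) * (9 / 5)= 9424800 / 31 - 224400 * sqrt(214) / 31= 198132.61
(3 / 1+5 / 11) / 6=19 / 33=0.58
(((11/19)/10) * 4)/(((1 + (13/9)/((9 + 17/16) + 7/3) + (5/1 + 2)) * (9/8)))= 2618/103227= 0.03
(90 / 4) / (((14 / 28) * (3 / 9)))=135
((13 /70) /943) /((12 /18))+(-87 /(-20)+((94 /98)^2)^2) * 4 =20.79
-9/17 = -0.53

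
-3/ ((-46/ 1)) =3/ 46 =0.07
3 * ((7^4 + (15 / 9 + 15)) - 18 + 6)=7217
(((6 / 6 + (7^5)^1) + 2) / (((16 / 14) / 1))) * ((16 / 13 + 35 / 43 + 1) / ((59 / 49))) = 2453360665 / 65962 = 37193.55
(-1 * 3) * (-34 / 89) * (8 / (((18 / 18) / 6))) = 4896 / 89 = 55.01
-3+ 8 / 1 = 5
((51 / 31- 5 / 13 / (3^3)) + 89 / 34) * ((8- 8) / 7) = 0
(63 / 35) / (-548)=-9 / 2740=-0.00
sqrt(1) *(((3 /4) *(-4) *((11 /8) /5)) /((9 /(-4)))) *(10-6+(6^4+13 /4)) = 57343 /120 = 477.86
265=265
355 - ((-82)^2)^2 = -45211821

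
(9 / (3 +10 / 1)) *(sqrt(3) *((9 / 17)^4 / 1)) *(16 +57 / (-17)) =12695535 *sqrt(3) / 18458141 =1.19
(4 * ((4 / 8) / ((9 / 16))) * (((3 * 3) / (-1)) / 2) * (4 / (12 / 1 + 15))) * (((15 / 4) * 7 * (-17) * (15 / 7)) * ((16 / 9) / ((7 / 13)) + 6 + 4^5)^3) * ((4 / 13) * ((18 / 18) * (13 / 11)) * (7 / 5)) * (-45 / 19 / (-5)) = 136429771731207680 / 226233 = 603049827970.31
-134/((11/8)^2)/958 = -0.07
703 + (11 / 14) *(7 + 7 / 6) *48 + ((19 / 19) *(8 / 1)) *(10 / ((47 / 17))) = 48877 / 47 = 1039.94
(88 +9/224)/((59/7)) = 19721/1888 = 10.45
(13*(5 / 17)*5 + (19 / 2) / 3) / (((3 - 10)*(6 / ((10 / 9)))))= -11365 / 19278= -0.59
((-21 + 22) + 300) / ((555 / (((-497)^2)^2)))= 18365047270381 / 555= 33090175261.95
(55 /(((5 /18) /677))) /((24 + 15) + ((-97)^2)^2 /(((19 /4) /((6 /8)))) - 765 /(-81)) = 22921866 /2390298871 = 0.01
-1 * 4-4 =-8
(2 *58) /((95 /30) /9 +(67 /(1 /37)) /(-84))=-87696 /22045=-3.98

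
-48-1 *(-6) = -42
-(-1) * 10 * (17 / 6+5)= 235 / 3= 78.33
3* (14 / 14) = 3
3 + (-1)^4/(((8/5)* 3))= 77/24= 3.21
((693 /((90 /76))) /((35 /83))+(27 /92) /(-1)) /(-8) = -3191173 /18400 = -173.43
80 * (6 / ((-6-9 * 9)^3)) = -160 / 219501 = -0.00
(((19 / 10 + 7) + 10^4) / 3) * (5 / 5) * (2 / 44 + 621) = 41439879 / 20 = 2071993.95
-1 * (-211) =211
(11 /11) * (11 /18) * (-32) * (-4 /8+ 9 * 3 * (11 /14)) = -25520 /63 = -405.08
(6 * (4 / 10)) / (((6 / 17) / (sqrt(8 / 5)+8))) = 68 * sqrt(10) / 25+272 / 5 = 63.00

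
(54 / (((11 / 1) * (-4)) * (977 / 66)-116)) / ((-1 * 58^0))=81 / 1151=0.07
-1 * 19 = -19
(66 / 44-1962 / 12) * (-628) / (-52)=-25434 / 13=-1956.46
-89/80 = -1.11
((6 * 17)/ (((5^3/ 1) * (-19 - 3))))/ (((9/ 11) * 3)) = -0.02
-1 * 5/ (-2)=5/ 2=2.50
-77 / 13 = -5.92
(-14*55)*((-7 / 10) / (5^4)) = 539 / 625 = 0.86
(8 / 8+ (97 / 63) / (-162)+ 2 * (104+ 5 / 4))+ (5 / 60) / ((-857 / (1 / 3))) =3699620441 / 17493084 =211.49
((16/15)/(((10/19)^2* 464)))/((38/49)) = 0.01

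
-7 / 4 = -1.75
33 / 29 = 1.14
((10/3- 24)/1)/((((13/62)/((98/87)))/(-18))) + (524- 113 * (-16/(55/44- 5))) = 11538116/5655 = 2040.34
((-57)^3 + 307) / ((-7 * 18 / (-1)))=-92443 / 63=-1467.35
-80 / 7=-11.43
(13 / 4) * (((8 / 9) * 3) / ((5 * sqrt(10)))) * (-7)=-3.84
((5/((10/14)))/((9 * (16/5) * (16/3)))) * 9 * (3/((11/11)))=315/256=1.23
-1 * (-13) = 13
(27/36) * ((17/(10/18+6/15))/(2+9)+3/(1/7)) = 16047/946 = 16.96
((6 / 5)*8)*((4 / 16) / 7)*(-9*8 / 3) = -288 / 35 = -8.23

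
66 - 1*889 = -823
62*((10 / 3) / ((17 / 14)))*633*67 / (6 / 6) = 7218185.88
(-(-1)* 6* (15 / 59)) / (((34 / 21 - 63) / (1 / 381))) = -630 / 9658477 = -0.00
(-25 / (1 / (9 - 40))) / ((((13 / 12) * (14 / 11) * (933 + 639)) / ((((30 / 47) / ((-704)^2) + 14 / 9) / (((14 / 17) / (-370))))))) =-397433002837625 / 1590390337536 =-249.90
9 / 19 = 0.47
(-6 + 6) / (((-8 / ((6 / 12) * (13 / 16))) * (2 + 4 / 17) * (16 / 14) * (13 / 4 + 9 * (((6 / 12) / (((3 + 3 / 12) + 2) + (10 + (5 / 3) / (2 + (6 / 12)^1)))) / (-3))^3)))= 0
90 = 90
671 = 671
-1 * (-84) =84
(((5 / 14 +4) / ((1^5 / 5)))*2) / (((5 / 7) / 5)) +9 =314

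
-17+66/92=-16.28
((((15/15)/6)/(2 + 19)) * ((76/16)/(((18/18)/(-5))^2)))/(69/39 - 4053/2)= -0.00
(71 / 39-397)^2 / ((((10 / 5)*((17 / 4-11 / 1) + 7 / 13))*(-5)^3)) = 475059488 / 4723875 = 100.57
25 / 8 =3.12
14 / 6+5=7.33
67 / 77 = 0.87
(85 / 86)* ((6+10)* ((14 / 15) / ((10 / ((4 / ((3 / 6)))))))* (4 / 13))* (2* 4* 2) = 487424 / 8385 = 58.13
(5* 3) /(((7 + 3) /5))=15 /2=7.50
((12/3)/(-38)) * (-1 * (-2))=-4/19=-0.21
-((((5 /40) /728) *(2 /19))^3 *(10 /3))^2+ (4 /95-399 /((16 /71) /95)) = -168203.40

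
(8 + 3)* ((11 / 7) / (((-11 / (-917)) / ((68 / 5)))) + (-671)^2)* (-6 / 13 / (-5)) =458976.79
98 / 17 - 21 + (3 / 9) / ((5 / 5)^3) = -760 / 51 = -14.90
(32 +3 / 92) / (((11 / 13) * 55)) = 38311 / 55660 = 0.69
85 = 85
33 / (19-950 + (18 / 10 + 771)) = -0.21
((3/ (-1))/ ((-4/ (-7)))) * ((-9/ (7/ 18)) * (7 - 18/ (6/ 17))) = -5346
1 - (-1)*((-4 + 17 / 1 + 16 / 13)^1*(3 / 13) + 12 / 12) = 893 / 169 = 5.28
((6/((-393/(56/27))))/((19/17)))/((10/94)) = -89488/336015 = -0.27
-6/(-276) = 1/46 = 0.02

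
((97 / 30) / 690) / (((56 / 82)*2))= 3977 / 1159200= 0.00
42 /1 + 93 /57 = 829 /19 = 43.63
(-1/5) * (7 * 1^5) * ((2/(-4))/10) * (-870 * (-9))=5481/10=548.10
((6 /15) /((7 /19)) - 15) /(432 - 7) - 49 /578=-59433 /505750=-0.12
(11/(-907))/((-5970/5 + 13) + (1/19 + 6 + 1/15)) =0.00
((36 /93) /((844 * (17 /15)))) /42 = 15 /1556758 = 0.00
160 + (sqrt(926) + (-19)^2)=sqrt(926) + 521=551.43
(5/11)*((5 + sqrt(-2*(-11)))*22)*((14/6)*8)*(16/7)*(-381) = -812800 - 162560*sqrt(22) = -1575273.99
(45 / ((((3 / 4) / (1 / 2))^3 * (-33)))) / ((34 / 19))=-380 / 1683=-0.23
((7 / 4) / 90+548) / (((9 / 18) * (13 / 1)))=197287 / 2340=84.31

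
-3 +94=91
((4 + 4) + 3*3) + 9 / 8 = 145 / 8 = 18.12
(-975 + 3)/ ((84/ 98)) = -1134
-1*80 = -80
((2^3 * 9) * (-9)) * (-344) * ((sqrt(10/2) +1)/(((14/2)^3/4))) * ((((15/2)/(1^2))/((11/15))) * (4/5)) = 80248320/3773 +80248320 * sqrt(5)/3773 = 68828.26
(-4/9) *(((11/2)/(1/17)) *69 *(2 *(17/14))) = -146234/21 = -6963.52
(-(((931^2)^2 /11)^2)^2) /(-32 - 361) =318562679542116703953719056995529143889696322881 /5753913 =55364528372625151606171150000000000000000.00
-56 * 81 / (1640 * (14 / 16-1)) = 4536 / 205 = 22.13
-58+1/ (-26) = -1509/ 26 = -58.04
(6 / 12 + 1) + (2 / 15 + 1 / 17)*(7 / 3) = 2981 / 1530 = 1.95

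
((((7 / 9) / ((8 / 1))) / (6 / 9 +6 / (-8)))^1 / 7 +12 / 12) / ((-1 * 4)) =-5 / 24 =-0.21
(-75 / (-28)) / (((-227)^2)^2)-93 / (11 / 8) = -67.64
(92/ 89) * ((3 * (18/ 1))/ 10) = 2484/ 445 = 5.58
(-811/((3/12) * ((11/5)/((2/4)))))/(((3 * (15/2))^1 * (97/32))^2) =-0.16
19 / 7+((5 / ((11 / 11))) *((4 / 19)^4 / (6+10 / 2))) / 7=27238369 / 10034717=2.71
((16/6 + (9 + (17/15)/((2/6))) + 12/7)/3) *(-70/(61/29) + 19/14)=-2668549/14945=-178.56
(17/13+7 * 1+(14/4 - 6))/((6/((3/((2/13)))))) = 151/8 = 18.88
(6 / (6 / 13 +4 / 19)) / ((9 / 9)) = 741 / 83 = 8.93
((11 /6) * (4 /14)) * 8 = 88 /21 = 4.19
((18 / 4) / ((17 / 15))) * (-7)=-945 / 34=-27.79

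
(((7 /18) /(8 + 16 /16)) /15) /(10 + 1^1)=7 /26730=0.00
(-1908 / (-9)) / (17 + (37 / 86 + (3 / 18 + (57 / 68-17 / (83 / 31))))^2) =112380068296512 / 21813385544041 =5.15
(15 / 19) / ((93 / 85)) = 425 / 589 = 0.72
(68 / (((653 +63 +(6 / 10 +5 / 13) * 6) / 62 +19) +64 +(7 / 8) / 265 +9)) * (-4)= -232385920 / 88551829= -2.62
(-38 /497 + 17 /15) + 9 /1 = 74974 /7455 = 10.06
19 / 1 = 19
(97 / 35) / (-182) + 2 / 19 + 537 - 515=2673557 / 121030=22.09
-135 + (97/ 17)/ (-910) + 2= -2057607/ 15470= -133.01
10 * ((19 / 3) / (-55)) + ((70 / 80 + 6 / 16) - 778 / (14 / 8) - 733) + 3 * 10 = -1060265 / 924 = -1147.47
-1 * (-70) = 70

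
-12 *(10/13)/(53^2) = -120/36517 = -0.00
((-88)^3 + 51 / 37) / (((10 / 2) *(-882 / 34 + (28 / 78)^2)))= 93138439563 / 17639195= 5280.20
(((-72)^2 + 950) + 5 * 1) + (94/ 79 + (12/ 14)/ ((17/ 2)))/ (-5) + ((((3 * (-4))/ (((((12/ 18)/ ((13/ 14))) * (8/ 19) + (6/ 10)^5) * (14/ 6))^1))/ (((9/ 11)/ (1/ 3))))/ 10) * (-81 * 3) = 259485366384593/ 41367361315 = 6272.71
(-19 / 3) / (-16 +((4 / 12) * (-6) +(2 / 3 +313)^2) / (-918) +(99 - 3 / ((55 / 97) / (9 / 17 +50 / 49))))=141018570 / 720818281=0.20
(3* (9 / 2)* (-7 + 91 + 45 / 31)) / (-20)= -71523 / 1240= -57.68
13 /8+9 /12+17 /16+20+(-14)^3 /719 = 225721 /11504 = 19.62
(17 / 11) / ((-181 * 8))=-17 / 15928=-0.00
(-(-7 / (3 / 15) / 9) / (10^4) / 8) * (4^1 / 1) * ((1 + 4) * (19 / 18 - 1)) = 7 / 129600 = 0.00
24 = 24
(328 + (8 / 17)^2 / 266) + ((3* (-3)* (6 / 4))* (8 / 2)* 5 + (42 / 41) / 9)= 274751612 / 4727751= 58.11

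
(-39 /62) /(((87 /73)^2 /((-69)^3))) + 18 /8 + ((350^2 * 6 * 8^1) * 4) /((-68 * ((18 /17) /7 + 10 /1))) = 1754478128451 /15746884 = 111417.48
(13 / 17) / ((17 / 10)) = 130 / 289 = 0.45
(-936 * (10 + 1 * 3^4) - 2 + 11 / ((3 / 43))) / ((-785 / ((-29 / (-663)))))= 4.74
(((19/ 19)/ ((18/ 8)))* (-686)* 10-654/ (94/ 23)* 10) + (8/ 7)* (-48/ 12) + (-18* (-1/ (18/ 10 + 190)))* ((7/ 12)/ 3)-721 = -4360532713/ 811314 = -5374.65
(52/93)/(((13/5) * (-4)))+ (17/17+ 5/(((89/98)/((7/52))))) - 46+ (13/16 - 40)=-143755147/1721616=-83.50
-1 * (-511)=511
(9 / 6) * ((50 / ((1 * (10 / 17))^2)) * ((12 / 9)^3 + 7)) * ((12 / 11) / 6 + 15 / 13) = 1269577 / 468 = 2712.77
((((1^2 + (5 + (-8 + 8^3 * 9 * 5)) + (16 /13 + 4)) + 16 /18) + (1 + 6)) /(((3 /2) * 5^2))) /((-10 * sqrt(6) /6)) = -2696981 * sqrt(6) /43875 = -150.57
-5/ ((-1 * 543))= 5/ 543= 0.01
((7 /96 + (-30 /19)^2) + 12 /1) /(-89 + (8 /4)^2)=-504799 /2945760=-0.17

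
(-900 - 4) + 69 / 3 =-881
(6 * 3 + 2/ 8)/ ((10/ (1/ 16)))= 73/ 640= 0.11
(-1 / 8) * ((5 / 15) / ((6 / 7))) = -7 / 144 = -0.05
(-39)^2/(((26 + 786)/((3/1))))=4563/812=5.62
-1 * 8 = -8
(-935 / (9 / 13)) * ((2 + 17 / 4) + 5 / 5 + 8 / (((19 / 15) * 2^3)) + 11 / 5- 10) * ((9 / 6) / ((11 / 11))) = -221221 / 456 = -485.13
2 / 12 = 0.17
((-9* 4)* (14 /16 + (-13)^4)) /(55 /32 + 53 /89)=-976130640 /2197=-444301.61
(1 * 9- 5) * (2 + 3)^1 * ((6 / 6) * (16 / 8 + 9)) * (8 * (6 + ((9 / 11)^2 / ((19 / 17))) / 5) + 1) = 2297084 / 209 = 10990.83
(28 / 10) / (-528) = -7 / 1320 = -0.01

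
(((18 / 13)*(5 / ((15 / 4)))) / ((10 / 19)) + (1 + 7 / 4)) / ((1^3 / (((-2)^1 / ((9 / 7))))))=-11389 / 1170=-9.73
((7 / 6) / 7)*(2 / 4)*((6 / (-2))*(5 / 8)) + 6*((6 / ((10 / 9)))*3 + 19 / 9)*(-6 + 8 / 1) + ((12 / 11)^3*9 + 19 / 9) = 447291341 / 1916640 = 233.37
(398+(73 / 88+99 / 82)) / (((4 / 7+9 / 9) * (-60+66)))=3367777 / 79376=42.43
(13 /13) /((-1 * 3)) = -1 /3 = -0.33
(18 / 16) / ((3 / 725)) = 271.88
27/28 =0.96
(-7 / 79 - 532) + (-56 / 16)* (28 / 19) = -806407 / 1501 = -537.25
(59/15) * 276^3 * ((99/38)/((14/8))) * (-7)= -81869698944/95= -861786304.67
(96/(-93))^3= -32768/29791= -1.10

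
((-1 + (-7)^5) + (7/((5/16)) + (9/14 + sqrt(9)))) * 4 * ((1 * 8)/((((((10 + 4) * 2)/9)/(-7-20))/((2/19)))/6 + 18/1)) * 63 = -1898825.03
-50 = -50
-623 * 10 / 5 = -1246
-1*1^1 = -1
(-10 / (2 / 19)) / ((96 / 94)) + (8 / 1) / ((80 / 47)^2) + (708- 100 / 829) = 1228816333 / 1989600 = 617.62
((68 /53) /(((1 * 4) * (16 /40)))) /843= 85 /89358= 0.00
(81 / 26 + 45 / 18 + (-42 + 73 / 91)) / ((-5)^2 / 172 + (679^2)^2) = -556936 / 3326970395217287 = -0.00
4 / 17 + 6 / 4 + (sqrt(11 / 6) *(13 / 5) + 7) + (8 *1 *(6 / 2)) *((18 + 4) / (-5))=-16467 / 170 + 13 *sqrt(66) / 30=-93.34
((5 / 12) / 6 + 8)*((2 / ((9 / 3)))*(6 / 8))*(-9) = -581 / 16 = -36.31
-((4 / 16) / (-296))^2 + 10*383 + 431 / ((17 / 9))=96712643567 / 23831552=4058.18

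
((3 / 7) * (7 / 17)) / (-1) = -3 / 17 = -0.18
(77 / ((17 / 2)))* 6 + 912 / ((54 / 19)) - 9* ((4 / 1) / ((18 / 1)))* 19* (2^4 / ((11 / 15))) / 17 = 549452 / 1683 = 326.47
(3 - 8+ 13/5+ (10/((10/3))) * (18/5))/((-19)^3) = -42/34295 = -0.00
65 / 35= 13 / 7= 1.86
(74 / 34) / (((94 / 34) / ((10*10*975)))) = 3607500 / 47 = 76755.32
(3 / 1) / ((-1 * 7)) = -3 / 7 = -0.43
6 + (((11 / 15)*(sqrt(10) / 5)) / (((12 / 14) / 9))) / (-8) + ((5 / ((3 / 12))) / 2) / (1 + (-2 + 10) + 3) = 41 / 6-77*sqrt(10) / 400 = 6.22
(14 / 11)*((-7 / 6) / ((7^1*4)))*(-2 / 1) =7 / 66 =0.11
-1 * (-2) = 2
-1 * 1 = -1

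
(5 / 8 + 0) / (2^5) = 5 / 256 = 0.02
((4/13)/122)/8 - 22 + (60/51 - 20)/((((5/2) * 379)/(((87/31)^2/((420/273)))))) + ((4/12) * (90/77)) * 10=-137658481377741/7561455962060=-18.21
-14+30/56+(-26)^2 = 18551/28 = 662.54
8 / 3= 2.67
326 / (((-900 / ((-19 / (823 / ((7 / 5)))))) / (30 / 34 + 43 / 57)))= 0.02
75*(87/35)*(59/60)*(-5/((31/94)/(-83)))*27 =6228611.65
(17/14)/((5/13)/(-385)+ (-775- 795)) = -2431/3143142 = -0.00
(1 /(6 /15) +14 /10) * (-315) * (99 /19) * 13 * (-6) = 9486477 /19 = 499288.26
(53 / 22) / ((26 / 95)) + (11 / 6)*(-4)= 2521 / 1716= 1.47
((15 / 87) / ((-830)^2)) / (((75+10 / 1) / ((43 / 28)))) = 43 / 9509575600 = 0.00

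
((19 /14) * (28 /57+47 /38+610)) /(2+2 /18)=209211 /532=393.25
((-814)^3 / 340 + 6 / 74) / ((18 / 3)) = -4989016327 / 18870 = -264388.78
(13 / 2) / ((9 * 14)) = 0.05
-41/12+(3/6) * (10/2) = -11/12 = -0.92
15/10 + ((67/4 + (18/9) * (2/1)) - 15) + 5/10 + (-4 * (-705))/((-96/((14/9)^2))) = -20519/324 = -63.33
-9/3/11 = -3/11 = -0.27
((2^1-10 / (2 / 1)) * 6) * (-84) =1512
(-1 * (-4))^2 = 16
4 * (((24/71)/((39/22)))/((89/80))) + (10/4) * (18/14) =4485095/1150058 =3.90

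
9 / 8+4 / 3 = 59 / 24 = 2.46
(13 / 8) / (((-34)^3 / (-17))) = 13 / 18496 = 0.00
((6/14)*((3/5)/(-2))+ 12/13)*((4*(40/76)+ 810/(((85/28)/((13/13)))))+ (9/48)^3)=7349887137/34398208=213.67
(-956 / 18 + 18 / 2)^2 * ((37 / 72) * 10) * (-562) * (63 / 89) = -57353127055 / 14418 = -3977883.69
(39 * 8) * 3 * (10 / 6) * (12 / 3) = 6240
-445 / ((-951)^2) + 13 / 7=11754098 / 6330807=1.86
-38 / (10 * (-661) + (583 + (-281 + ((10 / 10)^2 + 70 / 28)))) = 76 / 12609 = 0.01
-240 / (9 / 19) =-1520 / 3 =-506.67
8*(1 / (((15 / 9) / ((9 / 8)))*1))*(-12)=-64.80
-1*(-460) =460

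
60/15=4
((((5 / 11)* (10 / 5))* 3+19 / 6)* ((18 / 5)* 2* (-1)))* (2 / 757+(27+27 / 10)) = -262398783 / 208175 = -1260.47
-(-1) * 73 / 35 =73 / 35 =2.09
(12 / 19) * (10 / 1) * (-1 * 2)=-240 / 19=-12.63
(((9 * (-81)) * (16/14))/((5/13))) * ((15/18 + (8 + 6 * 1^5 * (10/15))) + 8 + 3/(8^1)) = -1607931/35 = -45940.89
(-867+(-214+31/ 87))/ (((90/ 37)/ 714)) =-413952448/ 1305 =-317204.94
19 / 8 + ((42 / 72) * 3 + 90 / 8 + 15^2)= 1923 / 8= 240.38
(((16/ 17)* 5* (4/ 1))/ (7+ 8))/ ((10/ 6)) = 64/ 85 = 0.75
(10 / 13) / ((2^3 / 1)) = 5 / 52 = 0.10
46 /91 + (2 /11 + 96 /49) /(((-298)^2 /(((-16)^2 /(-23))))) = 1807666538 /3577935361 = 0.51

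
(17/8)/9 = 17/72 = 0.24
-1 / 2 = -0.50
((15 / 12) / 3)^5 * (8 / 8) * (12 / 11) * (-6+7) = 3125 / 228096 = 0.01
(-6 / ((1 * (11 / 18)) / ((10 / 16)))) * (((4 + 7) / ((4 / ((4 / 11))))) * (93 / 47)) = -12.14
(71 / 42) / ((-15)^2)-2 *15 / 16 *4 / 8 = -70307 / 75600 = -0.93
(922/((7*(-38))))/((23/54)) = -24894/3059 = -8.14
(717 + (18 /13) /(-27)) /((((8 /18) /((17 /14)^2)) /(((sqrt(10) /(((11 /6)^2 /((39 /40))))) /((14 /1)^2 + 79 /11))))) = 218179683 *sqrt(10) /64248800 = 10.74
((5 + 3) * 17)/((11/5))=680/11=61.82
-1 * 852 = -852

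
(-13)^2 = 169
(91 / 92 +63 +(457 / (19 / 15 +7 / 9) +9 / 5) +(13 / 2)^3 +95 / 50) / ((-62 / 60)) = -1561737 / 2852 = -547.59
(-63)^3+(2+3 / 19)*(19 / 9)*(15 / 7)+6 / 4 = -10501501 / 42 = -250035.74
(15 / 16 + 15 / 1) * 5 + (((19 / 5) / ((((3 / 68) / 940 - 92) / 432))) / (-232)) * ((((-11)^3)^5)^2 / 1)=3661968971666965932330041546065362562419 / 2728615568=1342061159004193562649219000000.00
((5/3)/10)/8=0.02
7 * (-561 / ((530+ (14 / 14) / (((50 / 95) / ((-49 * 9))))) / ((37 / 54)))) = 242165 / 27711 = 8.74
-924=-924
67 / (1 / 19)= 1273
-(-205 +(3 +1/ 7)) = 1413/ 7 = 201.86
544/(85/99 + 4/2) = 53856/283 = 190.30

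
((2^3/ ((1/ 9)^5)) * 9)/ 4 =1062882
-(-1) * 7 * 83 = 581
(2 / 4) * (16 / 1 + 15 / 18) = 101 / 12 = 8.42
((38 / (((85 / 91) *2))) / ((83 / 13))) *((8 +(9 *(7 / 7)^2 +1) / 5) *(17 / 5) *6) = 269724 / 415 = 649.94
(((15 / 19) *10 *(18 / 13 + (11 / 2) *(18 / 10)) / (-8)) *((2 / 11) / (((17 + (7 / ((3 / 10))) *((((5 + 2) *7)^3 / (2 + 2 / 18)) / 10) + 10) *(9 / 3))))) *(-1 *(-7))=-17115 / 471164408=-0.00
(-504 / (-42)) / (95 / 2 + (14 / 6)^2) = 0.23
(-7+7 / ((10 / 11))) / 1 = 7 / 10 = 0.70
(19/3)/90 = 19/270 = 0.07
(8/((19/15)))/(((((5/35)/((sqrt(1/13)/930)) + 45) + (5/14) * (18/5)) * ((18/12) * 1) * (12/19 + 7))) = -1008/8972861 + 8680 * sqrt(13)/26918583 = 0.00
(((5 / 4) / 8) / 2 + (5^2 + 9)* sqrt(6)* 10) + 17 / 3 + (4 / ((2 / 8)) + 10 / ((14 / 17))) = 45545 / 1344 + 340* sqrt(6) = 866.71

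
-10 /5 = -2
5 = 5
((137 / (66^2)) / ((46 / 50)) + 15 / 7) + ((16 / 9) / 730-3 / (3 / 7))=-1233958813 / 255980340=-4.82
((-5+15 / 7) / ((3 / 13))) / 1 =-260 / 21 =-12.38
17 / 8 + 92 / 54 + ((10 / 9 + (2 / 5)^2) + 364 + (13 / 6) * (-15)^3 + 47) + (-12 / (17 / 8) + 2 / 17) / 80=-316547941 / 45900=-6896.47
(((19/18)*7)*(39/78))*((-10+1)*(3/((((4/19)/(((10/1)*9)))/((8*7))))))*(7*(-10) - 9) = 188653185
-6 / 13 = -0.46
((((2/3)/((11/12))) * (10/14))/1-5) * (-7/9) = 115/33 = 3.48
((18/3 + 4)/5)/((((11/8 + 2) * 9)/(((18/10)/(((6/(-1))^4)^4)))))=1/23803114844160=0.00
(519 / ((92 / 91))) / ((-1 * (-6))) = 15743 / 184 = 85.56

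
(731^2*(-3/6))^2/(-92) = -285541678321/368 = -775928473.70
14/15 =0.93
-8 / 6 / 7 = -4 / 21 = -0.19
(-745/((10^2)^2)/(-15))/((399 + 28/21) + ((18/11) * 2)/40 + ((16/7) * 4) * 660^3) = 11473/6071916444959000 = 0.00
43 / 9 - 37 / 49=1774 / 441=4.02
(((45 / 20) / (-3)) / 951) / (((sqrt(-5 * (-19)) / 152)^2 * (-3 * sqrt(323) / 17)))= 16 * sqrt(323) / 4755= 0.06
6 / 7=0.86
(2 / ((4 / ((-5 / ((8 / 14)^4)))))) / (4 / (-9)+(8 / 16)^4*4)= 15435 / 128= 120.59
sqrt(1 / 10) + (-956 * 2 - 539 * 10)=-7302 + sqrt(10) / 10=-7301.68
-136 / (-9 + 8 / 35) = 4760 / 307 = 15.50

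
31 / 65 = 0.48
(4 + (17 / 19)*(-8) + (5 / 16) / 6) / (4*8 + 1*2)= -5665 / 62016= -0.09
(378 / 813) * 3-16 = -3958 / 271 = -14.61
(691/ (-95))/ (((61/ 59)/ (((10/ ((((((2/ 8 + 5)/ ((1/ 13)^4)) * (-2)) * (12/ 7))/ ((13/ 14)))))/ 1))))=40769/ 320836698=0.00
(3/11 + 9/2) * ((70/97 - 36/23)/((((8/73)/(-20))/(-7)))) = -252446775/49082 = -5143.37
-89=-89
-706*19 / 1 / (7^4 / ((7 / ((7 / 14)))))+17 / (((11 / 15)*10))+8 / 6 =-1687985 / 22638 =-74.56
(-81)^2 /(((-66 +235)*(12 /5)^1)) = 10935 /676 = 16.18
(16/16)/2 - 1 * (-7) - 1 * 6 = 3/2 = 1.50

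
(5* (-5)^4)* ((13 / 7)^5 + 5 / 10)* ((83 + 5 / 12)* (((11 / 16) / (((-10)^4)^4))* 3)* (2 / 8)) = 1194525189 / 3933798400000000000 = 0.00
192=192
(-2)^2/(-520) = -1/130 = -0.01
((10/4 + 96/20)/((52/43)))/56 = 3139/29120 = 0.11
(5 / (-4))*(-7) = 35 / 4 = 8.75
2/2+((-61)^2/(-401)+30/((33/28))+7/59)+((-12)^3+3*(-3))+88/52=-5812447870/3383237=-1718.01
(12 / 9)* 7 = 28 / 3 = 9.33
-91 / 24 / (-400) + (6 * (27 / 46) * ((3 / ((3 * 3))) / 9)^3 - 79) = -1412726467 / 17884800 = -78.99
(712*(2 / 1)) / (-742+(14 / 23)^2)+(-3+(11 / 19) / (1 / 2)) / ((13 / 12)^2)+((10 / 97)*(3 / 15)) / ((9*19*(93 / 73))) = -59484705471746 / 17046252214173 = -3.49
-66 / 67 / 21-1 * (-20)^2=-187622 / 469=-400.05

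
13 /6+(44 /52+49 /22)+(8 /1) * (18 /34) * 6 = 223544 /7293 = 30.65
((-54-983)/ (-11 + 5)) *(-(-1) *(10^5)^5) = 5185000000000000000000000000/ 3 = 1728333333333333333333333000.00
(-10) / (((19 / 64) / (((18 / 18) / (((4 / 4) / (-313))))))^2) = -4012810240 / 361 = -11115817.84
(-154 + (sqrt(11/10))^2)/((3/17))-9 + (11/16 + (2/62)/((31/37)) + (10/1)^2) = -178678499/230640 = -774.71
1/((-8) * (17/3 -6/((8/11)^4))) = 768/96953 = 0.01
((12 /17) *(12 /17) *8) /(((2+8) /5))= 1.99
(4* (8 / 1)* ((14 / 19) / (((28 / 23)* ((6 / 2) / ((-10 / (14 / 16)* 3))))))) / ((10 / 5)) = -14720 / 133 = -110.68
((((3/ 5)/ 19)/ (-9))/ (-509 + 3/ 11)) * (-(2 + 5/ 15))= -0.00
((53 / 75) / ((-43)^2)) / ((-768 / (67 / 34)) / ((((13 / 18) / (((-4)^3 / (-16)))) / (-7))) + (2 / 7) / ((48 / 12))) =646282 / 25550472555525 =0.00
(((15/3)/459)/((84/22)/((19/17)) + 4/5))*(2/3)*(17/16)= 5225/2855088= 0.00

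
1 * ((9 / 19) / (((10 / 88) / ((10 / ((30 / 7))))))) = 924 / 95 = 9.73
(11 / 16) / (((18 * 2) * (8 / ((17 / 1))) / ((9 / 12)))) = 187 / 6144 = 0.03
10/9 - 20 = -170/9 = -18.89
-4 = -4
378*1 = 378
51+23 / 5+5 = 303 / 5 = 60.60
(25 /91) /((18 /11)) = 275 /1638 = 0.17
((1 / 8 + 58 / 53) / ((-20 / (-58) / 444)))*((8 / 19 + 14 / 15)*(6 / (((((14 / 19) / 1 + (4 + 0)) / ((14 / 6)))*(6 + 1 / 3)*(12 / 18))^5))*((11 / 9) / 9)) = 19793858408401 / 528554160000000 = 0.04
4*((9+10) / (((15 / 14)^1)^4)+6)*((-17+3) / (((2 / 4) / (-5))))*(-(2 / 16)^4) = -3617789 / 1296000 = -2.79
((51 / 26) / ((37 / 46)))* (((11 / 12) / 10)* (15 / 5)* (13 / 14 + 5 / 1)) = 3.98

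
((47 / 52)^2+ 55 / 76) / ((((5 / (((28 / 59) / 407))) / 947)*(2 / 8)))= 524691979 / 385528715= 1.36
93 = 93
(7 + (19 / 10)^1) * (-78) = -3471 / 5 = -694.20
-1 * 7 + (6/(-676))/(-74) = -175081/25012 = -7.00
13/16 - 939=-15011/16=-938.19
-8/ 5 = -1.60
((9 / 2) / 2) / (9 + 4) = 9 / 52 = 0.17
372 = 372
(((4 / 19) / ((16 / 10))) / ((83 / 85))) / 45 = 85 / 28386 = 0.00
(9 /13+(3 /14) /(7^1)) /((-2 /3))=-2763 /2548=-1.08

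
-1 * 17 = -17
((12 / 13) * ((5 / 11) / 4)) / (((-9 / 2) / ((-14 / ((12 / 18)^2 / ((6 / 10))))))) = 63 / 143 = 0.44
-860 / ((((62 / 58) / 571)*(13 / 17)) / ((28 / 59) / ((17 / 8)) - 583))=8324068548500 / 23777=350089100.75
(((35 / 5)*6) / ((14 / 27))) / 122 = 0.66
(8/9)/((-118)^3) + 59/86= 0.69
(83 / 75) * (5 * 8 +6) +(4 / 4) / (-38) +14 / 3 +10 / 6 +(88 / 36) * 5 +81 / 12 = 1302779 / 17100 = 76.19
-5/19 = -0.26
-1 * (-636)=636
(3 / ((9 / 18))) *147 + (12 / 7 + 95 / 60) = 74365 / 84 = 885.30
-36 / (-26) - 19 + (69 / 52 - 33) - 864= -47491 / 52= -913.29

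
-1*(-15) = 15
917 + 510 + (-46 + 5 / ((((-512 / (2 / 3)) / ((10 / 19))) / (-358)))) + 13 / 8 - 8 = 1375.85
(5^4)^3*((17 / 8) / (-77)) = -4150390625 / 616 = -6737647.12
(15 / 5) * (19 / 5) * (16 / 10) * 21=9576 / 25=383.04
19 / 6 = 3.17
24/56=3/7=0.43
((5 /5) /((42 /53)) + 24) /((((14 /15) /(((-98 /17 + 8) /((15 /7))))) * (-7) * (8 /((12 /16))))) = -20159 /53312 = -0.38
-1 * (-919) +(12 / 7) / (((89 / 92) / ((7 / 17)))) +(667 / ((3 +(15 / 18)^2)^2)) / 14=172959962281 / 187344199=923.22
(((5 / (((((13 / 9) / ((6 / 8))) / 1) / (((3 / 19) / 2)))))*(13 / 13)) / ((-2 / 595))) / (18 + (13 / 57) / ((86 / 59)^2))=-190955475 / 56706364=-3.37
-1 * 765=-765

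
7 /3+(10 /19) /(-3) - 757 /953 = 24690 /18107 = 1.36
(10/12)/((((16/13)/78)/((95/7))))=80275/112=716.74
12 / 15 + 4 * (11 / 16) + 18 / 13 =1283 / 260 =4.93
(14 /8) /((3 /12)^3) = 112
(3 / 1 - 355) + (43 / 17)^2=-99879 / 289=-345.60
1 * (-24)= -24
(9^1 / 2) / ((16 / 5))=45 / 32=1.41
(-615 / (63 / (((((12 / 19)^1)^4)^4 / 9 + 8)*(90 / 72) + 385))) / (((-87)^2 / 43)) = -1004331595291264634242389125 / 45847474245159816981727269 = -21.91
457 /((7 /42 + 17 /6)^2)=457 /9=50.78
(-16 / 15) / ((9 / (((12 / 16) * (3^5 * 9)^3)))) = -4649045868 / 5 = -929809173.60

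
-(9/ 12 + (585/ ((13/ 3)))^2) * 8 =-145806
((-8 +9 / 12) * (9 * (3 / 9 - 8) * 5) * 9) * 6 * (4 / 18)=30015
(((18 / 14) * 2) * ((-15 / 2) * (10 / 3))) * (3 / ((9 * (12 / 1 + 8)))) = -15 / 14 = -1.07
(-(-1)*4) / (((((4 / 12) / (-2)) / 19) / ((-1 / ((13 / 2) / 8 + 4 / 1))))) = 7296 / 77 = 94.75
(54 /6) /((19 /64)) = 576 /19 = 30.32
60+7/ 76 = 4567/ 76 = 60.09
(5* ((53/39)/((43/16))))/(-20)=-212/1677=-0.13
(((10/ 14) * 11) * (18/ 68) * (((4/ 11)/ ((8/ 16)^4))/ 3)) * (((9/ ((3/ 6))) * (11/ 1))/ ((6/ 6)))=95040/ 119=798.66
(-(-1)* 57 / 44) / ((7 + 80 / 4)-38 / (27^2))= 41553 / 864380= 0.05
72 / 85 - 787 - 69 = -72688 / 85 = -855.15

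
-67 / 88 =-0.76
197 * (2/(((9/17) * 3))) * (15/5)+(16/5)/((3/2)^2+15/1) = 770462/1035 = 744.41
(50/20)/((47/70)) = 175/47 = 3.72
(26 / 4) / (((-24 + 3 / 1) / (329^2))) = -201019 / 6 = -33503.17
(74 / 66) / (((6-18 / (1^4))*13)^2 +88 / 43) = 1591 / 34535688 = 0.00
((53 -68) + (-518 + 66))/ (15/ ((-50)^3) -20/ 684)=1996425000/ 125513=15906.12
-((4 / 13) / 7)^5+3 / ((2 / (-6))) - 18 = -168488680201 / 6240321451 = -27.00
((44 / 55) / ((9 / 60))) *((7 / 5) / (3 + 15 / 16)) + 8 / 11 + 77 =118241 / 1485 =79.62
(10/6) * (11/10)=11/6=1.83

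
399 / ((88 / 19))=7581 / 88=86.15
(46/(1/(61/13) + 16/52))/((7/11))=401258/2891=138.80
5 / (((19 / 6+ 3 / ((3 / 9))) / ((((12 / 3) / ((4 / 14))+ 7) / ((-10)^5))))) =-63 / 730000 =-0.00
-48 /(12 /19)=-76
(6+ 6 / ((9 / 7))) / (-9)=-32 / 27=-1.19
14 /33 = 0.42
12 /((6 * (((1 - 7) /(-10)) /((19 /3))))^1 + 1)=1140 /149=7.65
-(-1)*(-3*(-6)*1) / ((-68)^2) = 9 / 2312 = 0.00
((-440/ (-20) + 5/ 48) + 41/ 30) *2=5633/ 120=46.94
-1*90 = -90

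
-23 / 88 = -0.26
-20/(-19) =1.05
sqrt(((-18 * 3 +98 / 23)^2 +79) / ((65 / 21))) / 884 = sqrt(1843469355) / 1321580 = 0.03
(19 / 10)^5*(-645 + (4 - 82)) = -1790219577 / 100000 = -17902.20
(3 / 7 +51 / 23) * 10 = 4260 / 161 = 26.46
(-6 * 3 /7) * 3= -54 /7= -7.71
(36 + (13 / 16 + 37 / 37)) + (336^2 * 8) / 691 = 14868743 / 11056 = 1344.86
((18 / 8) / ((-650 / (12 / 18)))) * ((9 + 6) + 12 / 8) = -99 / 2600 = -0.04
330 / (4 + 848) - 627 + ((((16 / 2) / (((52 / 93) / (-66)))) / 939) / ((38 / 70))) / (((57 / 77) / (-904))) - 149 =310096970107 / 208585078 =1486.67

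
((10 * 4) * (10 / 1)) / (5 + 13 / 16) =6400 / 93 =68.82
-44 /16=-11 /4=-2.75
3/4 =0.75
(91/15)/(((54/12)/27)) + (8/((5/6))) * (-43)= -1882/5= -376.40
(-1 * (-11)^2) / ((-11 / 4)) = 44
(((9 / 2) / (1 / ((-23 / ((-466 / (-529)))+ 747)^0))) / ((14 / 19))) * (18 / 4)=1539 / 56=27.48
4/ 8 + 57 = 115/ 2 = 57.50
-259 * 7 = -1813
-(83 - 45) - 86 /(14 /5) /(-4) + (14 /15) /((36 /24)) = -37421 /1260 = -29.70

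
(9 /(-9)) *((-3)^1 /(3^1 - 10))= -3 /7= -0.43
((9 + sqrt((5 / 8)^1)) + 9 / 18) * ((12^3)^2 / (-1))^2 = 91751750574266.31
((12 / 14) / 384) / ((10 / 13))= 13 / 4480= 0.00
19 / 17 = 1.12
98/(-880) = -49/440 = -0.11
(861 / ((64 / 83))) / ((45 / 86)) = 1024303 / 480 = 2133.96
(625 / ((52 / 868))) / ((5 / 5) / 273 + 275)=2848125 / 75076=37.94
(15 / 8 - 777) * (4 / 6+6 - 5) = -1291.88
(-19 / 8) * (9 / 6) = -57 / 16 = -3.56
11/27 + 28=767/27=28.41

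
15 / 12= 5 / 4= 1.25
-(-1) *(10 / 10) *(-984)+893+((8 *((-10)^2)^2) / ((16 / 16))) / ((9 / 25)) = 1999181 / 9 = 222131.22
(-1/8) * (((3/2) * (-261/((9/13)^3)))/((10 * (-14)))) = -63713/60480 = -1.05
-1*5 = -5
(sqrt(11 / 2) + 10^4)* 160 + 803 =1601178.23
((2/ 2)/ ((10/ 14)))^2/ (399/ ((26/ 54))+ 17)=637/ 274850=0.00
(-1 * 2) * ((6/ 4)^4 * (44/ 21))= -297/ 14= -21.21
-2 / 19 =-0.11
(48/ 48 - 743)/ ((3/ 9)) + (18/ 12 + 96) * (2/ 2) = -4257/ 2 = -2128.50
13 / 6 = 2.17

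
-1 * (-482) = 482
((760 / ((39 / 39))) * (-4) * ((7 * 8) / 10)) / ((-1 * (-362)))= -8512 / 181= -47.03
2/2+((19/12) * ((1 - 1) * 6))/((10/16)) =1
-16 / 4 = -4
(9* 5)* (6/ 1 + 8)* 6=3780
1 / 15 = 0.07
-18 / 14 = -9 / 7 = -1.29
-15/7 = -2.14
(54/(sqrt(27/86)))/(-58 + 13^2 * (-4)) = -0.13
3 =3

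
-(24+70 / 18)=-251 / 9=-27.89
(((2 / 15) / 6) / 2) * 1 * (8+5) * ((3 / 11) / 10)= 13 / 3300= 0.00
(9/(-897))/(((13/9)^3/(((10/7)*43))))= -940410/4598321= -0.20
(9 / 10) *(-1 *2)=-9 / 5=-1.80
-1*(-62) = 62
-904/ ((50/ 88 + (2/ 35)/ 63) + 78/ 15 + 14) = -87706080/ 1917997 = -45.73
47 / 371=0.13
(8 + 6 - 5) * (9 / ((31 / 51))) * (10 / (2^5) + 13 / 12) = 92259 / 496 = 186.01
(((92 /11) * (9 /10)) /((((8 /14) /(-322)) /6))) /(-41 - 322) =466578 /6655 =70.11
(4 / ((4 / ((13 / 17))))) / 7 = 13 / 119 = 0.11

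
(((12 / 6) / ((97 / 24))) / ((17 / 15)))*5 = 3600 / 1649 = 2.18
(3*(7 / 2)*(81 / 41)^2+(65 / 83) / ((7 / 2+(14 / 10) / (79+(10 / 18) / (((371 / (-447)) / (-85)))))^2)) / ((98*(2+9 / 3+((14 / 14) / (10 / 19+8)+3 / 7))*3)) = 2179392220489401990621 / 86573836390323788407258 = 0.03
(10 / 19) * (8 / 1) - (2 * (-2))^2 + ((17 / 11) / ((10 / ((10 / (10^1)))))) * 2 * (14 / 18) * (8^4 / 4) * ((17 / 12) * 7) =68546464 / 28215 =2429.43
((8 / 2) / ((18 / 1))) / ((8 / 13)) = 13 / 36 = 0.36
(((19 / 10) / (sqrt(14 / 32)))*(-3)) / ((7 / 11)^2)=-13794*sqrt(7) / 1715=-21.28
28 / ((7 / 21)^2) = 252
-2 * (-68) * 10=1360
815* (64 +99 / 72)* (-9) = -3836205 / 8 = -479525.62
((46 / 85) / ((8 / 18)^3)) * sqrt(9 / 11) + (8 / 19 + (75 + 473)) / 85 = 50301 * sqrt(11) / 29920 + 2084 / 323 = 12.03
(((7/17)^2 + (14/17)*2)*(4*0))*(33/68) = 0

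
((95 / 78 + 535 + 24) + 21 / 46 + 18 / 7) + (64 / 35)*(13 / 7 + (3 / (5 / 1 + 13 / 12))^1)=9105013663 / 16042845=567.54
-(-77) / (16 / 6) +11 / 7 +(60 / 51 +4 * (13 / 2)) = 54857 / 952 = 57.62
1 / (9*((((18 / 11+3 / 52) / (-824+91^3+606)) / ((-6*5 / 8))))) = -538647395 / 2907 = -185293.22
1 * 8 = 8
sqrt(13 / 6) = sqrt(78) / 6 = 1.47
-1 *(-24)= 24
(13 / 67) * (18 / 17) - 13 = -12.79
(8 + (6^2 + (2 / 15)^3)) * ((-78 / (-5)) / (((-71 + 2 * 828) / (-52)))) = -200782816 / 8915625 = -22.52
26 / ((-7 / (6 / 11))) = -156 / 77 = -2.03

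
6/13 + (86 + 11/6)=6887/78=88.29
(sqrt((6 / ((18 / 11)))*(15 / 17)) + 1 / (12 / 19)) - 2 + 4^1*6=sqrt(935) / 17 + 283 / 12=25.38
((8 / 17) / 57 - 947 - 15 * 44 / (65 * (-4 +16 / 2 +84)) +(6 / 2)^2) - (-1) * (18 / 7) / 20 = -413550056 / 440895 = -937.98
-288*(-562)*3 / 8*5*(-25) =-7587000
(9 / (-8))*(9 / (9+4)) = -81 / 104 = -0.78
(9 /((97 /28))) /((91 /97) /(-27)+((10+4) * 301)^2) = 972 /6643952519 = 0.00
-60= -60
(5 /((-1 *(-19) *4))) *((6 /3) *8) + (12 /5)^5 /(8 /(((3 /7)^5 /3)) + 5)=8811764948 /8007371875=1.10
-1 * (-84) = 84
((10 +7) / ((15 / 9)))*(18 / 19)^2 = 16524 / 1805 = 9.15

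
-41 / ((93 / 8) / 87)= -9512 / 31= -306.84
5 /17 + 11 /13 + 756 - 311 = 98597 /221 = 446.14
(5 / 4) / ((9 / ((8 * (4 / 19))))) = 40 / 171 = 0.23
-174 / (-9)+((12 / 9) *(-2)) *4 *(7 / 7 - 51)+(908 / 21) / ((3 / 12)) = 15238 / 21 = 725.62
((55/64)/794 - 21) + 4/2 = -965449/50816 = -19.00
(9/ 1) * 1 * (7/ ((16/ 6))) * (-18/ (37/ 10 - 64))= 945/ 134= 7.05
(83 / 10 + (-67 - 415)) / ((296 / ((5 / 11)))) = -4737 / 6512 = -0.73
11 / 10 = 1.10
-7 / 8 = -0.88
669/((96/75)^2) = 418125/1024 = 408.33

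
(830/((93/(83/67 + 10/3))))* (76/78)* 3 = 28985260/243009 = 119.28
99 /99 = 1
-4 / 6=-0.67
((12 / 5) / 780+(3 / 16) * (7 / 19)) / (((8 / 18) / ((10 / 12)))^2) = 64161 / 252928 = 0.25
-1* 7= -7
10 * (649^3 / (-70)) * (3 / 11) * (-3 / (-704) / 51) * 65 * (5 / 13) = -169437675 / 7616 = -22247.59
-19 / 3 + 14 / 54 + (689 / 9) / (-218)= -37819 / 5886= -6.43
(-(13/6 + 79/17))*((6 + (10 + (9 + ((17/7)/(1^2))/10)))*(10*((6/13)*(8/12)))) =-818710/1547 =-529.22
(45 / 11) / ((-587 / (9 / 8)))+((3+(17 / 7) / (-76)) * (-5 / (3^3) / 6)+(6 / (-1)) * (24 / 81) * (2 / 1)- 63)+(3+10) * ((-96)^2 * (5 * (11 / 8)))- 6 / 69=1317706266530380 / 1599909003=823613.26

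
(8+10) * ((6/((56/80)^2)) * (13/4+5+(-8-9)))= -13500/7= -1928.57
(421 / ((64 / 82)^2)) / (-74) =-9.34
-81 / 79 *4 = -324 / 79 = -4.10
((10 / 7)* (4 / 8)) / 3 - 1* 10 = -205 / 21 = -9.76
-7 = -7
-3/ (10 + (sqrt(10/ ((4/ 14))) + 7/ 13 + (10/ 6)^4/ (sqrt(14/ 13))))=-44226/ (14742 * sqrt(35) + 8125 * sqrt(182) + 155358)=-0.13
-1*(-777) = 777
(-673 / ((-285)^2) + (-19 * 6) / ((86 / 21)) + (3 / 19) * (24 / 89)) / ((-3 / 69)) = 198777111208 / 310848075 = 639.47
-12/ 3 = -4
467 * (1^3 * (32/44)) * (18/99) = 7472/121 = 61.75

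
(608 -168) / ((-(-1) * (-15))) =-88 / 3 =-29.33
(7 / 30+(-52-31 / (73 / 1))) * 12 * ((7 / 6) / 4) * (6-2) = -800093 / 1095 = -730.68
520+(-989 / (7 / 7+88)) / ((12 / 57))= 467.22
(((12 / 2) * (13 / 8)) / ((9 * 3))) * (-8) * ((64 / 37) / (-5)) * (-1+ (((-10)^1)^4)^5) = 18488888888888888888704 / 185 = 99939939939939939938.94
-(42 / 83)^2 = -1764 / 6889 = -0.26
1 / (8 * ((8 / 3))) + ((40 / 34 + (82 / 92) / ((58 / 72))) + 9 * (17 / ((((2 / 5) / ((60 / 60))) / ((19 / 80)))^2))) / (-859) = -185264603 / 9973965824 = -0.02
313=313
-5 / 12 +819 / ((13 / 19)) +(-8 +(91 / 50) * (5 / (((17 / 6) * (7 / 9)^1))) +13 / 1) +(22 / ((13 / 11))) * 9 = 18209311 / 13260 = 1373.25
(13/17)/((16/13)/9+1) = 1521/2261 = 0.67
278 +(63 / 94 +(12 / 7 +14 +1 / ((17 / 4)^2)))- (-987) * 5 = 994440743 / 190162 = 5229.44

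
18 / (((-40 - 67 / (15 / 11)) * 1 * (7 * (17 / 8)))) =-2160 / 159103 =-0.01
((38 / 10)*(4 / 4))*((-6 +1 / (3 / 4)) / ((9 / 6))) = -532 / 45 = -11.82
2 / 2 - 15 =-14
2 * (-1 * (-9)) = 18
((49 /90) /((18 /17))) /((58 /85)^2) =1.10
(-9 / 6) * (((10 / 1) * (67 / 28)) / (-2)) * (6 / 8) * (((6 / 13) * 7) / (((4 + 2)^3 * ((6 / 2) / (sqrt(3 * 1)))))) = 335 * sqrt(3) / 4992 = 0.12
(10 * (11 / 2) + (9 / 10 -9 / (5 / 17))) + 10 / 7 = 1871 / 70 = 26.73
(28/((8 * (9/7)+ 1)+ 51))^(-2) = 11881/2401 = 4.95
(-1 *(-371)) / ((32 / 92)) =8533 / 8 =1066.62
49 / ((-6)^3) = -0.23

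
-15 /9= -5 /3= -1.67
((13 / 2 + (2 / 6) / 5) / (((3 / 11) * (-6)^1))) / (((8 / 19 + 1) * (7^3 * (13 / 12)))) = -41173 / 5417685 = -0.01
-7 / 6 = -1.17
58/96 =0.60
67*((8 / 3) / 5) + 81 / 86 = 47311 / 1290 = 36.68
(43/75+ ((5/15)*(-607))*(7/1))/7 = -35394/175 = -202.25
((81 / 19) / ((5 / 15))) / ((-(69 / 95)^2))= -12825 / 529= -24.24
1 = 1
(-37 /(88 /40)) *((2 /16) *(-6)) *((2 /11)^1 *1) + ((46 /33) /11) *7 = 2309 /726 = 3.18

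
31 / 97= 0.32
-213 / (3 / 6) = -426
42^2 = 1764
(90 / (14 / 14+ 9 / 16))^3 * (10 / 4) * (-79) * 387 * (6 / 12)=-182580977664 / 25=-7303239106.56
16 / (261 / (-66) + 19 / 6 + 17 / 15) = 46.32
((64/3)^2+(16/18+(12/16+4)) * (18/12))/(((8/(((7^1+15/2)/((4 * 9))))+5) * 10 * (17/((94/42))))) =45492851/185325840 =0.25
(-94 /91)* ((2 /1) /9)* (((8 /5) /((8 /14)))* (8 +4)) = -1504 /195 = -7.71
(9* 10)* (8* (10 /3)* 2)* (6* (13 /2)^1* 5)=936000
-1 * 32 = -32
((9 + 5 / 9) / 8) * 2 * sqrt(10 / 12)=43 * sqrt(30) / 108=2.18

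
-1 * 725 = -725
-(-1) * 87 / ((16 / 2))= 87 / 8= 10.88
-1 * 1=-1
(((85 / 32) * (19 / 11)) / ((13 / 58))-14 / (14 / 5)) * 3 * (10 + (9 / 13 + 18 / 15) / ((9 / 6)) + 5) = 22447509 / 29744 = 754.69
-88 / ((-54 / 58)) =2552 / 27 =94.52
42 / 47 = 0.89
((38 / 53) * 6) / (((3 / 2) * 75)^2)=304 / 894375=0.00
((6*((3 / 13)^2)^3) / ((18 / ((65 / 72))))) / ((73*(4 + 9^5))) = 135 / 12804763868936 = 0.00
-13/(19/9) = -117/19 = -6.16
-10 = -10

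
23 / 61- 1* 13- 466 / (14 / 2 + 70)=-87716 / 4697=-18.67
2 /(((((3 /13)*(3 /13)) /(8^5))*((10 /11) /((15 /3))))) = 60915712 /9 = 6768412.44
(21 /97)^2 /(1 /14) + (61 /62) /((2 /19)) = 11670607 /1166716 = 10.00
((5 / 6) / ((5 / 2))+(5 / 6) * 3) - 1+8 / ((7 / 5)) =317 / 42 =7.55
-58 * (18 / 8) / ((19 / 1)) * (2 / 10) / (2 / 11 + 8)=-319 / 1900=-0.17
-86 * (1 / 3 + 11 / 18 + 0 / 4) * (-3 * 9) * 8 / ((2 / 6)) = 52632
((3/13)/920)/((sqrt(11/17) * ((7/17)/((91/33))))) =17 * sqrt(187)/111320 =0.00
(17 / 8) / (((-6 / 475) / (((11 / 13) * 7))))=-621775 / 624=-996.43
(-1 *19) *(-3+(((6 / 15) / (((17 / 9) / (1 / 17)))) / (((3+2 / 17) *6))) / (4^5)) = 262947783 / 4613120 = 57.00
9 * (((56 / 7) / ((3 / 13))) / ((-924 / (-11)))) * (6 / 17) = 156 / 119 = 1.31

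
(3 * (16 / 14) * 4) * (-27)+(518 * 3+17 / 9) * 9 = 13632.71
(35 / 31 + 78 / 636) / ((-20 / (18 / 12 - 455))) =3730491 / 131440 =28.38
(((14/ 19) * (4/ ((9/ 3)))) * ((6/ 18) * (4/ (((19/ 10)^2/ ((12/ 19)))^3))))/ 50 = 860160000/ 6131066257801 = 0.00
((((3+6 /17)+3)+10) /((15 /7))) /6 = 973 /765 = 1.27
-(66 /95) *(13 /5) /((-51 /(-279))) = -79794 /8075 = -9.88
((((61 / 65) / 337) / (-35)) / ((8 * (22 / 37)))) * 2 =-2257 / 67467400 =-0.00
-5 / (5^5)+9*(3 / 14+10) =804361 / 8750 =91.93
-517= -517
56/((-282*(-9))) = 28/1269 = 0.02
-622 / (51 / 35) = -21770 / 51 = -426.86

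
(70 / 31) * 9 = 630 / 31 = 20.32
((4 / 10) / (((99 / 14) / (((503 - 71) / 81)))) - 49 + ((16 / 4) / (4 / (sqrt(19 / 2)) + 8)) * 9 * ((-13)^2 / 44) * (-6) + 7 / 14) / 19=-8500304 / 1043955 + 4563 * sqrt(38) / 30932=-7.23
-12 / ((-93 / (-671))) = -2684 / 31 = -86.58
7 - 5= 2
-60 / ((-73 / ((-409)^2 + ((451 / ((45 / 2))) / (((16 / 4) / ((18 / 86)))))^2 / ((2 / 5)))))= 37116918483 / 269954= 137493.49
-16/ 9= -1.78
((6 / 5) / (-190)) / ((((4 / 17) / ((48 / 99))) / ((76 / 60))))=-68 / 4125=-0.02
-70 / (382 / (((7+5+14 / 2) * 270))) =-179550 / 191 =-940.05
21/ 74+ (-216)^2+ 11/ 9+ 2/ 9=31074047/ 666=46657.73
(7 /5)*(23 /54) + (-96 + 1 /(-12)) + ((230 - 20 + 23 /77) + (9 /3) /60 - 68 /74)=43824089 /384615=113.94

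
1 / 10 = 0.10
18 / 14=9 / 7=1.29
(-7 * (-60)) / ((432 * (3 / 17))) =595 / 108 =5.51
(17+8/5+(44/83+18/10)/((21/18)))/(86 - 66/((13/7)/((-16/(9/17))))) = 466713/26285602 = 0.02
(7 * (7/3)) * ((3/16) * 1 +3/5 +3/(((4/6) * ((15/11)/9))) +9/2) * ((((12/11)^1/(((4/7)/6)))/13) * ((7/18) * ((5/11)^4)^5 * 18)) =384544315338134765625/769625994202848650525944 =0.00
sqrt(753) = 27.44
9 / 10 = 0.90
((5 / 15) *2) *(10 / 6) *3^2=10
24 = 24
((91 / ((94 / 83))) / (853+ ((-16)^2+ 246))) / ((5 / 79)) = 596687 / 636850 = 0.94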